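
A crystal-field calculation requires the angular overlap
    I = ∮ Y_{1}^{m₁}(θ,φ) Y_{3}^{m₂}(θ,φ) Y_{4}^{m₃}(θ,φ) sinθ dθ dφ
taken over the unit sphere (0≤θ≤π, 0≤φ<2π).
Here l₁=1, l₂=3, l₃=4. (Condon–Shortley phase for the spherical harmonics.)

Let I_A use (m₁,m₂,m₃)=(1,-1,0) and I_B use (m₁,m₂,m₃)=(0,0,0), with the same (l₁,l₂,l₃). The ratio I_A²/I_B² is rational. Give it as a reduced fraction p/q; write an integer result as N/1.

3/8

l's match ⇒ only the (l;m) 3-j factors differ between A and B.
A: triangle coeff Δ(1,3,4) = 1/252; Σ_t [0,0]: t=0:+1/96 = 1/96; (3j)²=1/42 [(1 3 4; 1 -1 0)], sign=+1
B: triangle coeff Δ(1,3,4) = 1/252; Σ_t [0,0]: t=0:+1/36 = 1/36; (3j)²=4/63 [(1 3 4; 0 0 0)], sign=+1
I_A²/I_B² = (1/42)/(4/63) = 3/8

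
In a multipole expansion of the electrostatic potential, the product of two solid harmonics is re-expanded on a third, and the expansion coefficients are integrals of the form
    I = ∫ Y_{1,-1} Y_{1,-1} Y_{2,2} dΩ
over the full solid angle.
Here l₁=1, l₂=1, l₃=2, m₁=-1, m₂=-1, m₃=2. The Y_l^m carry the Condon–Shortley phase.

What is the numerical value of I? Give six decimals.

0.309019

Checks pass: Σm=0; 4 even; l₃=2∈[0,2].
(2·1+1)(2·1+1)(2·2+1) = 45
Δ: 0! 2! 2! / 5! → 1/30
sum: t=0:+1/1 = 1/1
3j²(1 1 2; 0 0 0) = Δ·Π!·Σ² = 2/15  (sign +1)
sum: t=0:+1/4 = 1/4
3j²(1 1 2; -1 -1 2) = Δ·Π!·Σ² = 1/5  (sign +1)
combine: 4πI² = 45·2/15·1/5 = 6/5
take √, sign +1: I = 0.30901936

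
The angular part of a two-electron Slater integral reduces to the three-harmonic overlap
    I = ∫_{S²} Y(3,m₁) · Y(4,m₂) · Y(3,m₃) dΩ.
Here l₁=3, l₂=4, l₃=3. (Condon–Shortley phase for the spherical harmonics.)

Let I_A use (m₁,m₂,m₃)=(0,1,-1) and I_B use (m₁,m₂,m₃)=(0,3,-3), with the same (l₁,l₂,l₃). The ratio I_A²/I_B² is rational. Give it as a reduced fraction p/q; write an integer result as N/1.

l's match ⇒ only the (l;m) 3-j factors differ between A and B.
A: triangle coeff Δ(3,4,3) = 1/34650; Σ_t [1,3]: t=1:−1/288 t=2:+1/24 t=3:−1/48 = 5/288; (3j)²=5/462 [(3 4 3; 0 1 -1)], sign=+1
B: triangle coeff Δ(3,4,3) = 1/34650; Σ_t [3,3]: t=3:−1/288 = -1/288; (3j)²=1/22 [(3 4 3; 0 3 -3)], sign=-1
I_A²/I_B² = (5/462)/(1/22) = 5/21

5/21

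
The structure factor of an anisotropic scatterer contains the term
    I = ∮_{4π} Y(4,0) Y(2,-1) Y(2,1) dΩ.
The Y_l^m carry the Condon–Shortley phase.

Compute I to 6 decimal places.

Checks pass: Σm=0; 8 even; l₃=2∈[2,6].
(2·4+1)(2·2+1)(2·2+1) = 225
Δ: 4! 4! 0! / 9! → 1/630
sum: t=2:+1/16 = 1/16
3j²(4 2 2; 0 0 0) = Δ·Π!·Σ² = 2/35  (sign +1)
sum: t=1:−1/36 = -1/36
3j²(4 2 2; 0 -1 1) = Δ·Π!·Σ² = 8/315  (sign +1)
combine: 4πI² = 225·2/35·8/315 = 16/49
take √, sign +1: I = 0.16119702

0.161197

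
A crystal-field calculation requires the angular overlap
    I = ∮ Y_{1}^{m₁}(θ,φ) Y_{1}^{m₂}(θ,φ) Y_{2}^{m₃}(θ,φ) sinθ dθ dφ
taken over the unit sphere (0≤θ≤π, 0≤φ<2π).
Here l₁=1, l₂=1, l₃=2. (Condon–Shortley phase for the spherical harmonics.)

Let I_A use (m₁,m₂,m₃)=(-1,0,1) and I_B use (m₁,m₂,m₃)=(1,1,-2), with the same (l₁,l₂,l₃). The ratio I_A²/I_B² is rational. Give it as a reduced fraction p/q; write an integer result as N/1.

Shared (l₁,l₂,l₃)=(1,1,2): N and (l;000)² cancel in I_A²/I_B².
A: Δ = 0!·2!·2!/5! = 1/30; Racah Σ t=0..0: t=0:+1/2 = 1/2; ⇒ 3j(1 1 2; -1 0 1)² = 1/10, sgn -1
B: Δ = 0!·2!·2!/5! = 1/30; Racah Σ t=0..0: t=0:+1/4 = 1/4; ⇒ 3j(1 1 2; 1 1 -2)² = 1/5, sgn +1
I_A²/I_B² = (1/10)/(1/5) = 1/2

1/2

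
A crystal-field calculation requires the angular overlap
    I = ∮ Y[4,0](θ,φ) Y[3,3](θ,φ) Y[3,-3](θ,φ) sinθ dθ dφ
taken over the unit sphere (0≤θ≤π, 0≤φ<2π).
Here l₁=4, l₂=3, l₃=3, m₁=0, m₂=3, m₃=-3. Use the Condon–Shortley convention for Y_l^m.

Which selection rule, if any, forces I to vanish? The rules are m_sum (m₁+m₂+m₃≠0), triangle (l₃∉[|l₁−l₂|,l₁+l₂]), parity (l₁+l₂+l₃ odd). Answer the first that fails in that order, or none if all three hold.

none

Σmᵢ = 0  ✓
l₃∈[|l₁−l₂|,l₁+l₂]=[1,7], have l₃=3  ✓
Σlᵢ = 10 ⇒ even  ✓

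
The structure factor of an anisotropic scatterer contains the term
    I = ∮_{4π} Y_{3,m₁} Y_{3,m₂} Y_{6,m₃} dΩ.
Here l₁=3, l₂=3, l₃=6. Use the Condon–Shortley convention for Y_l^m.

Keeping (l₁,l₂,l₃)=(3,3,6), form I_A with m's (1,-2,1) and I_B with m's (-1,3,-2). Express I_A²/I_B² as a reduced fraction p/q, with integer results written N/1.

l's match ⇒ only the (l;m) 3-j factors differ between A and B.
A: triangle coeff Δ(3,3,6) = 1/12012; Σ_t [0,0]: t=0:+1/5760 = 1/5760; (3j)²=5/572 [(3 3 6; 1 -2 1)], sign=-1
B: triangle coeff Δ(3,3,6) = 1/12012; Σ_t [0,0]: t=0:+1/34560 = 1/34560; (3j)²=1/429 [(3 3 6; -1 3 -2)], sign=+1
I_A²/I_B² = (5/572)/(1/429) = 15/4

15/4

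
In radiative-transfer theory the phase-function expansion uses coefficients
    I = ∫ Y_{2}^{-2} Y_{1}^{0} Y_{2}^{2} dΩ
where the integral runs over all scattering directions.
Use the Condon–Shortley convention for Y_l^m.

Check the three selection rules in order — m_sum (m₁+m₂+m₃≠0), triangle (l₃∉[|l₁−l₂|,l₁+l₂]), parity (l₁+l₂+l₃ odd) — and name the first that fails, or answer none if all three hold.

parity

azimuthal sum: -2 + 0 + 2 = 0  ✓
1 ≤ 2 ≤ 3 (triangle on l)  ✓
L = 2 + 1 + 2 = 5 (odd)  ✗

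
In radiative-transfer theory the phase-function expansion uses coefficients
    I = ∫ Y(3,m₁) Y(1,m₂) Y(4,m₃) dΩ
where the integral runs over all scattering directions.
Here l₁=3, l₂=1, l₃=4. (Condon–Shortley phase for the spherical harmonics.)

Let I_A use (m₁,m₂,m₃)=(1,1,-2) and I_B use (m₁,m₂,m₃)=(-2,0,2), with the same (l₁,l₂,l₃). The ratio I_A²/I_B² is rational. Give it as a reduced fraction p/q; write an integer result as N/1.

l's match ⇒ only the (l;m) 3-j factors differ between A and B.
A: triangle coeff Δ(3,1,4) = 1/252; Σ_t [0,0]: t=0:+1/96 = 1/96; (3j)²=5/84 [(3 1 4; 1 1 -2)], sign=+1
B: triangle coeff Δ(3,1,4) = 1/252; Σ_t [0,0]: t=0:+1/120 = 1/120; (3j)²=1/21 [(3 1 4; -2 0 2)], sign=+1
I_A²/I_B² = (5/84)/(1/21) = 5/4

5/4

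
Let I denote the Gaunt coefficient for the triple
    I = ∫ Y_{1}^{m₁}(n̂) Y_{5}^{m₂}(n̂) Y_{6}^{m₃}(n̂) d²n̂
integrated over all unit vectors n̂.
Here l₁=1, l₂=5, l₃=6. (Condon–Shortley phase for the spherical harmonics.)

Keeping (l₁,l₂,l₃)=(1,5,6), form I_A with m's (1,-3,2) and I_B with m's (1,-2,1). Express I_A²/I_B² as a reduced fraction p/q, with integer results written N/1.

Same 1,5,6: normalisation and zero-m 3j drop out of the ratio.
A: Δ: 0! 2! 10! / 13! → 1/858; sum: t=0:+1/161280 = 1/161280; 3j²(1 5 6; 1 -3 2) = Δ·Π!·Σ² = 1/143  (sign +1)
B: Δ: 0! 2! 10! / 13! → 1/858; sum: t=0:+1/60480 = 1/60480; 3j²(1 5 6; 1 -2 1) = Δ·Π!·Σ² = 5/429  (sign -1)
I_A²/I_B² = (1/143)/(5/429) = 3/5

3/5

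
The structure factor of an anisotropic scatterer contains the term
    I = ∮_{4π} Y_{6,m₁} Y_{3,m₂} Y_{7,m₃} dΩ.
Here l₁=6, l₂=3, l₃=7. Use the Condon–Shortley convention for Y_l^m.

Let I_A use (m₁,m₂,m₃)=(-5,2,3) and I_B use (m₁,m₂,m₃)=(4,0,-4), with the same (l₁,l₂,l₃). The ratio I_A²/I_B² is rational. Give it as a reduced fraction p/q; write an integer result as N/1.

1805/768

Same 6,3,7: normalisation and zero-m 3j drop out of the ratio.
A: Δ: 2! 10! 4! / 17! → 1/2042040; sum: t=1:−1/87091200 t=2:+1/4354560 = 19/87091200; 3j²(6 3 7; -5 2 3) = Δ·Π!·Σ² = 361/37128  (sign +1)
B: Δ: 2! 10! 4! / 17! → 1/2042040; sum: t=0:+1/967680 t=1:−1/1451520 t=2:+1/43545600 = 1/2721600; 3j²(6 3 7; 4 0 -4) = Δ·Π!·Σ² = 32/7735  (sign -1)
I_A²/I_B² = (361/37128)/(32/7735) = 1805/768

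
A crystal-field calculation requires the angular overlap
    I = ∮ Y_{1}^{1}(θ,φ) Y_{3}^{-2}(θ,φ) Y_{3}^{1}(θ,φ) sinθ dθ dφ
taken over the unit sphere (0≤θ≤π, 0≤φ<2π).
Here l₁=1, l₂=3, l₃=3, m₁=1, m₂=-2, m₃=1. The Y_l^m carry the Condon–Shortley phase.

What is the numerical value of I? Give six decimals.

L=7 odd ⇒ parity kills the (l;000) factor ⇒ I = 0

0.000000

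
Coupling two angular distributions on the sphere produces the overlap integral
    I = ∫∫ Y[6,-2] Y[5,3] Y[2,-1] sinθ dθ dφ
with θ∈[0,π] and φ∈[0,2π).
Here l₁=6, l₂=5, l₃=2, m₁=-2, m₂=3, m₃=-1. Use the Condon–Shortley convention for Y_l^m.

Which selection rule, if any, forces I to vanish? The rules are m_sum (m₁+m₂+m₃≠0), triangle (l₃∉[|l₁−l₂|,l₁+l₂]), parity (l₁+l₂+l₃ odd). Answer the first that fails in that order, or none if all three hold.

m₁+m₂+m₃ = -2 + 3 − 1 = 0  ✓
triangle: |6−5|=1 ≤ l₃=2 ≤ 6+5=11  ✓
parity: l₁+l₂+l₃ = 13 is odd  ✗

parity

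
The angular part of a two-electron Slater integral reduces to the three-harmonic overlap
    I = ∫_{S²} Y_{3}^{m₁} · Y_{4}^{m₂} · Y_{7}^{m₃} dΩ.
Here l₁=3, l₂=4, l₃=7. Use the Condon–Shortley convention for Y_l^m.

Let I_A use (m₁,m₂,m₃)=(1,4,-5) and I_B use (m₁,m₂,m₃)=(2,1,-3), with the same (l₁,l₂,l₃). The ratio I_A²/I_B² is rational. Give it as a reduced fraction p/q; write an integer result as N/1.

Shared (l₁,l₂,l₃)=(3,4,7): N and (l;000)² cancel in I_A²/I_B².
A: Δ = 0!·6!·8!/15! = 1/45045; Racah Σ t=0..0: t=0:+1/1935360 = 1/1935360; ⇒ 3j(3 4 7; 1 4 -5)² = 1/91, sgn +1
B: Δ = 0!·6!·8!/15! = 1/45045; Racah Σ t=0..0: t=0:+1/86400 = 1/86400; ⇒ 3j(3 4 7; 2 1 -3)² = 16/715, sgn +1
I_A²/I_B² = (1/91)/(16/715) = 55/112

55/112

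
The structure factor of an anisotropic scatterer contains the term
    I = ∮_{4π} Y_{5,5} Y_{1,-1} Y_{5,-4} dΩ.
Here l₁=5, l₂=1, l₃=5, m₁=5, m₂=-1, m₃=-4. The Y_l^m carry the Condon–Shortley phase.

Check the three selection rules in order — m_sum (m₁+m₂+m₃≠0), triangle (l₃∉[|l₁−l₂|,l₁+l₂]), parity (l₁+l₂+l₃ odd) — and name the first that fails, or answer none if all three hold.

m₁+m₂+m₃ = 5 − 1 − 4 = 0  ✓
triangle: |5−1|=4 ≤ l₃=5 ≤ 5+1=6  ✓
parity: l₁+l₂+l₃ = 11 is odd  ✗

parity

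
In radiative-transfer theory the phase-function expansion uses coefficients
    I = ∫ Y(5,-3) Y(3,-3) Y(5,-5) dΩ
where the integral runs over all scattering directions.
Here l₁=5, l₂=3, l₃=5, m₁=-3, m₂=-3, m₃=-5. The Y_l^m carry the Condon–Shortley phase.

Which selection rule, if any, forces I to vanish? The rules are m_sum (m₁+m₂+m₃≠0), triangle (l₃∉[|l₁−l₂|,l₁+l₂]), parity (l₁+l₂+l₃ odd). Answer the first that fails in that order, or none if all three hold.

azimuthal sum: -3 − 3 − 5 = -11  ✗
2 ≤ 5 ≤ 8 (triangle on l)
L = 5 + 3 + 5 = 13 (odd)

m_sum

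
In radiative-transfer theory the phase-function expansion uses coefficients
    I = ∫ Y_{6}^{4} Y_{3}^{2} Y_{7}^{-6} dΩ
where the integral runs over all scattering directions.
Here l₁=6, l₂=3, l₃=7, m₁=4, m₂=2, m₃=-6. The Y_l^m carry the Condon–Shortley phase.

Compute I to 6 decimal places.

Checks pass: Σm=0; 16 even; l₃=7∈[3,9].
(2·6+1)(2·3+1)(2·7+1) = 1365
Δ: 2! 10! 4! / 17! → 1/2042040
sum: t=0:+1/207360 t=1:−1/57600 t=2:+1/207360 = -1/129600
3j²(6 3 7; 0 0 0) = Δ·Π!·Σ² = 168/12155  (sign +1)
sum: t=1:−1/8709120 t=2:+1/43545600 = -1/10886400
3j²(6 3 7; 4 2 -6) = Δ·Π!·Σ² = 8/357  (sign +1)
combine: 4πI² = 1365·168/12155·8/357 = 1344/3179
take √, sign +1: I = 0.18342116

0.183421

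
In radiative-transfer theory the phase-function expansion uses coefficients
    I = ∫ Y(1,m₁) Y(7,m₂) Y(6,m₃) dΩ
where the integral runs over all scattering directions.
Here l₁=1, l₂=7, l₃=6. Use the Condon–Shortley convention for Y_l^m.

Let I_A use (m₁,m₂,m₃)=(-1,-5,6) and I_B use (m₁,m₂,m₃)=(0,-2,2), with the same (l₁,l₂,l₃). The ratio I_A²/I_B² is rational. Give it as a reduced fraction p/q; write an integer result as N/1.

l's match ⇒ only the (l;m) 3-j factors differ between A and B.
A: triangle coeff Δ(1,7,6) = 1/1365; Σ_t [2,2]: t=2:+1/958003200 = 1/958003200; (3j)²=1/1365 [(1 7 6; -1 -5 6)], sign=+1
B: triangle coeff Δ(1,7,6) = 1/1365; Σ_t [1,1]: t=1:−1/967680 = -1/967680; (3j)²=3/91 [(1 7 6; 0 -2 2)], sign=-1
I_A²/I_B² = (1/1365)/(3/91) = 1/45

1/45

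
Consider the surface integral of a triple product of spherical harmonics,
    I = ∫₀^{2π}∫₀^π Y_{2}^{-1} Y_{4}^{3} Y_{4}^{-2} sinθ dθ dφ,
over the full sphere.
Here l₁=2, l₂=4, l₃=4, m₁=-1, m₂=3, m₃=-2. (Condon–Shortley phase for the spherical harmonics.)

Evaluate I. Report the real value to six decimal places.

-0.187702

Rules hold: Σm=0, L=10 even, 2≤4≤6.
N = 5·9·9 = 405
Δ = 2!·2!·6!/11! = 1/13860
Racah Σ t=0..2: t=0:+1/192 t=1:−1/36 t=2:+1/192 = -5/288
⇒ 3j(2 4 4; 0 0 0)² = 20/693, sgn -1
Racah Σ t=1..2: t=1:−1/1440 t=2:+1/240 = 1/288
⇒ 3j(2 4 4; -1 3 -2)² = 5/132, sgn +1
4πI² = N·(3j₀)²·(3jₘ)² = 375/847
I = -1·√(0.442739/4π) = -0.18770204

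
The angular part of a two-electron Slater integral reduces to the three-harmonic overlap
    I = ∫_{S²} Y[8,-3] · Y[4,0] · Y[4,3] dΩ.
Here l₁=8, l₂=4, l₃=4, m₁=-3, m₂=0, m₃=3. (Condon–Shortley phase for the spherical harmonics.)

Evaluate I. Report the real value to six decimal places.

Checks pass: Σm=0; 16 even; l₃=4∈[4,12].
(2·8+1)(2·4+1)(2·4+1) = 1377
Δ: 8! 8! 0! / 17! → 1/218790
sum: t=4:+1/331776 = 1/331776
3j²(8 4 4; 0 0 0) = Δ·Π!·Σ² = 490/21879  (sign +1)
sum: t=4:+1/2903040 = 1/2903040
3j²(8 4 4; -3 0 3) = Δ·Π!·Σ² = 5/663  (sign -1)
combine: 4πI² = 1377·490/21879·5/663 = 7350/31603
take √, sign -1: I = -0.13604249

-0.136042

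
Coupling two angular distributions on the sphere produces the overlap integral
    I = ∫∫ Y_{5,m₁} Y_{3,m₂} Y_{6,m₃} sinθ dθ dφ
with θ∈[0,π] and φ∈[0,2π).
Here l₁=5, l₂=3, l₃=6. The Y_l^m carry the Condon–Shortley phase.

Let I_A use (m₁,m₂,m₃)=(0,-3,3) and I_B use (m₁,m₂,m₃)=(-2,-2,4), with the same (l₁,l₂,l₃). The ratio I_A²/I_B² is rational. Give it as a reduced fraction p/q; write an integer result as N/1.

14/3

Shared (l₁,l₂,l₃)=(5,3,6): N and (l;000)² cancel in I_A²/I_B².
A: Δ = 2!·8!·4!/15! = 1/675675; Racah Σ t=0..0: t=0:+1/34560 = 1/34560; ⇒ 3j(5 3 6; 0 -3 3)² = 4/143, sgn -1
B: Δ = 2!·8!·4!/15! = 1/675675; Racah Σ t=0..1: t=0:+1/60480 t=1:−1/34560 = -1/80640; ⇒ 3j(5 3 6; -2 -2 4)² = 6/1001, sgn -1
I_A²/I_B² = (4/143)/(6/1001) = 14/3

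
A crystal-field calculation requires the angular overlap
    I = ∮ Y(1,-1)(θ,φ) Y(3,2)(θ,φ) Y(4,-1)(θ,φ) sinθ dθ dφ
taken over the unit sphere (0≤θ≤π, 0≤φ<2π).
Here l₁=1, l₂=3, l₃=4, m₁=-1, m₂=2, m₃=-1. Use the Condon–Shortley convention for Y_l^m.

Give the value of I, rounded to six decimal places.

Checks pass: Σm=0; 8 even; l₃=4∈[2,4].
(2·1+1)(2·3+1)(2·4+1) = 189
Δ: 0! 2! 6! / 9! → 1/252
sum: t=0:+1/36 = 1/36
3j²(1 3 4; 0 0 0) = Δ·Π!·Σ² = 4/63  (sign +1)
sum: t=0:+1/240 = 1/240
3j²(1 3 4; -1 2 -1) = Δ·Π!·Σ² = 1/84  (sign -1)
combine: 4πI² = 189·4/63·1/84 = 1/7
take √, sign -1: I = -0.10662181

-0.106622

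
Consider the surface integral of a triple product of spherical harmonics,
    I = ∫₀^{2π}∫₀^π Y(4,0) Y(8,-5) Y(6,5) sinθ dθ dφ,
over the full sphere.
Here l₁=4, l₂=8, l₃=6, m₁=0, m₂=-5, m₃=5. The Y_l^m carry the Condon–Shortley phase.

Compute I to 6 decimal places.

m-sum 0 ✓  L=18 even ✓  4≤6≤12 ✓
Π(2lᵢ+1) = 9×17×13 = 1989
triangle coeff Δ(4,8,6) = 1/23279256
Σ_t [2,4]: t=2:+1/1658880 t=3:−1/518400 t=4:+1/1658880 = -1/1382400
(3j)²=504/46189 [(4 8 6; 0 0 0)], sign=-1
Σ_t [2,3]: t=2:+1/34836480 t=3:−1/130636800 = 11/522547200
(3j)²=1331/81396 [(4 8 6; 0 -5 5)], sign=-1
⇒ 4πI² = 2178/6137
I = (+1)√(2178/6137/(4π)) = 0.16805287

0.168053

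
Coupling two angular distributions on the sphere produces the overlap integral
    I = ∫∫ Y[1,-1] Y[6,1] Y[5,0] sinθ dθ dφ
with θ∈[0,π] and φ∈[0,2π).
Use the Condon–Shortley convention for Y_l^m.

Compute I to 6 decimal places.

m-sum 0 ✓  L=12 even ✓  5≤5≤7 ✓
Π(2lᵢ+1) = 3×13×11 = 429
triangle coeff Δ(1,6,5) = 1/858
Σ_t [1,1]: t=1:−1/14400 = -1/14400
(3j)²=6/143 [(1 6 5; 0 0 0)], sign=+1
Σ_t [2,2]: t=2:+1/28800 = 1/28800
(3j)²=7/286 [(1 6 5; -1 1 0)], sign=-1
⇒ 4πI² = 63/143
I = (-1)√(63/143/(4π)) = -0.18723944

-0.187239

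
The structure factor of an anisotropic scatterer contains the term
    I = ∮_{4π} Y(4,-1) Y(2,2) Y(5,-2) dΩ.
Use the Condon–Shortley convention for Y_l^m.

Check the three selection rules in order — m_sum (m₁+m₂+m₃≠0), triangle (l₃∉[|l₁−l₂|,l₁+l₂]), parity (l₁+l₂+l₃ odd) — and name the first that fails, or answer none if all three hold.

m_sum

azimuthal sum: -1 + 2 − 2 = -1  ✗
2 ≤ 5 ≤ 6 (triangle on l)
L = 4 + 2 + 5 = 11 (odd)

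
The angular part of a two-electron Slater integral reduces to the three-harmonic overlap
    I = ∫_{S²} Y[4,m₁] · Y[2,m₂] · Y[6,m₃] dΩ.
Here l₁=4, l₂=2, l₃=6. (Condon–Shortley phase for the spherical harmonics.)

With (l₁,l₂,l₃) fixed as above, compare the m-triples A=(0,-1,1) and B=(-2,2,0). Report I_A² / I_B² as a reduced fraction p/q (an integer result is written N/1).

Shared (l₁,l₂,l₃)=(4,2,6): N and (l;000)² cancel in I_A²/I_B².
A: Δ = 0!·8!·4!/13! = 1/6435; Racah Σ t=0..0: t=0:+1/3456 = 1/3456; ⇒ 3j(4 2 6; 0 -1 1)² = 35/1287, sgn -1
B: Δ = 0!·8!·4!/13! = 1/6435; Racah Σ t=0..0: t=0:+1/34560 = 1/34560; ⇒ 3j(4 2 6; -2 2 0)² = 1/429, sgn +1
I_A²/I_B² = (35/1287)/(1/429) = 35/3

35/3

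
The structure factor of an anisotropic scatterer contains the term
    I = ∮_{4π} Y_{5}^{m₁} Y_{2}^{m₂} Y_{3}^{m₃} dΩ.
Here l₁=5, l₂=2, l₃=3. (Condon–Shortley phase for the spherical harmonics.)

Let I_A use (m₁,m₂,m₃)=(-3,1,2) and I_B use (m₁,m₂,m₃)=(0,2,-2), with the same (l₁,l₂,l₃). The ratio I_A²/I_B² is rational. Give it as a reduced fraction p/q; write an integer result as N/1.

112/5

Same 5,2,3: normalisation and zero-m 3j drop out of the ratio.
A: Δ: 4! 6! 0! / 11! → 1/2310; sum: t=3:−1/720 = -1/720; 3j²(5 2 3; -3 1 2) = Δ·Π!·Σ² = 8/165  (sign +1)
B: Δ: 4! 6! 0! / 11! → 1/2310; sum: t=4:+1/2880 = 1/2880; 3j²(5 2 3; 0 2 -2) = Δ·Π!·Σ² = 1/462  (sign -1)
I_A²/I_B² = (8/165)/(1/462) = 112/5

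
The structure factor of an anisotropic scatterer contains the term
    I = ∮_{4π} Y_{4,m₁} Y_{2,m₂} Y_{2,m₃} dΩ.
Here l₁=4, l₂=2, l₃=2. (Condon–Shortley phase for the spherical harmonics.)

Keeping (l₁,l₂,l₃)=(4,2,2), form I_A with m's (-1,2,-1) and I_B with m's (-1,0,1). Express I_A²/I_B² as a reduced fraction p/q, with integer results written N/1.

1/6

Shared (l₁,l₂,l₃)=(4,2,2): N and (l;000)² cancel in I_A²/I_B².
A: Δ = 4!·4!·0!/9! = 1/630; Racah Σ t=4..4: t=4:+1/144 = 1/144; ⇒ 3j(4 2 2; -1 2 -1)² = 1/126, sgn -1
B: Δ = 4!·4!·0!/9! = 1/630; Racah Σ t=2..2: t=2:+1/24 = 1/24; ⇒ 3j(4 2 2; -1 0 1)² = 1/21, sgn -1
I_A²/I_B² = (1/126)/(1/21) = 1/6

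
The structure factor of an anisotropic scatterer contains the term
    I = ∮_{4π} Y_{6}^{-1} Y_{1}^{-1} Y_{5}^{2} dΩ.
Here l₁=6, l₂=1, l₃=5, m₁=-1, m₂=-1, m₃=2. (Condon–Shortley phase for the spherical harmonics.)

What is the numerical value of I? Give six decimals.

Checks pass: Σm=0; 12 even; l₃=5∈[5,7].
(2·6+1)(2·1+1)(2·5+1) = 429
Δ: 2! 10! 0! / 13! → 1/858
sum: t=1:−1/14400 = -1/14400
3j²(6 1 5; 0 0 0) = Δ·Π!·Σ² = 6/143  (sign +1)
sum: t=0:+1/60480 = 1/60480
3j²(6 1 5; -1 -1 2) = Δ·Π!·Σ² = 5/429  (sign -1)
combine: 4πI² = 429·6/143·5/429 = 30/143
take √, sign -1: I = -0.12920749

-0.129207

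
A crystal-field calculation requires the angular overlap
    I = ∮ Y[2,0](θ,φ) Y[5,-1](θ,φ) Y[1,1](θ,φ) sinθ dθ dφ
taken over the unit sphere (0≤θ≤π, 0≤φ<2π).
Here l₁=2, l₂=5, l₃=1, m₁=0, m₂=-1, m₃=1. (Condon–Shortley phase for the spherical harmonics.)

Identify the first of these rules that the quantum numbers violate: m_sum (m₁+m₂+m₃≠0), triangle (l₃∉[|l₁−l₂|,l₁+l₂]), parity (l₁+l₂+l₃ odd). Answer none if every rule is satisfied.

m₁+m₂+m₃ = 0 − 1 + 1 = 0  ✓
triangle: |2−5|=3 ≤ l₃=1 ≤ 2+5=7  ✗
parity: l₁+l₂+l₃ = 8 is even

triangle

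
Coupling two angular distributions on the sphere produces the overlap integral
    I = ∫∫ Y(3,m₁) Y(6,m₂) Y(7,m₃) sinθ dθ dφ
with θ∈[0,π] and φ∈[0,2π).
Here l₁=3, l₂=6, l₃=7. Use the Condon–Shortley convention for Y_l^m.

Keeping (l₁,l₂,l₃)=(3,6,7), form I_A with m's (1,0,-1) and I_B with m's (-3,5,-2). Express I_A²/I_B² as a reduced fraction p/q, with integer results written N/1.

2366/1375

Shared (l₁,l₂,l₃)=(3,6,7): N and (l;000)² cancel in I_A²/I_B².
A: Δ = 2!·4!·10!/17! = 1/2042040; Racah Σ t=0..2: t=0:+1/138240 t=1:−1/86400 t=2:+1/829440 = -13/4147200; ⇒ 3j(3 6 7; 1 0 -1)² = 13/3740, sgn -1
B: Δ = 2!·4!·10!/17! = 1/2042040; Racah Σ t=2..2: t=2:+1/17418240 = 1/17418240; ⇒ 3j(3 6 7; -3 5 -2)² = 25/12376, sgn -1
I_A²/I_B² = (13/3740)/(25/12376) = 2366/1375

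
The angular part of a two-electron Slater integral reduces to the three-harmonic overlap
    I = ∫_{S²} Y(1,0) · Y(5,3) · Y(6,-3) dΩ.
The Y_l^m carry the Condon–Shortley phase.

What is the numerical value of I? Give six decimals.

-0.212310

Rules hold: Σm=0, L=12 even, 4≤6≤6.
N = 3·11·13 = 429
Δ = 0!·2!·10!/13! = 1/858
Racah Σ t=0..0: t=0:+1/14400 = 1/14400
⇒ 3j(1 5 6; 0 0 0)² = 6/143, sgn +1
Racah Σ t=0..0: t=0:+1/80640 = 1/80640
⇒ 3j(1 5 6; 0 3 -3)² = 9/286, sgn -1
4πI² = N·(3j₀)²·(3jₘ)² = 81/143
I = -1·√(0.566434/4π) = -0.21230956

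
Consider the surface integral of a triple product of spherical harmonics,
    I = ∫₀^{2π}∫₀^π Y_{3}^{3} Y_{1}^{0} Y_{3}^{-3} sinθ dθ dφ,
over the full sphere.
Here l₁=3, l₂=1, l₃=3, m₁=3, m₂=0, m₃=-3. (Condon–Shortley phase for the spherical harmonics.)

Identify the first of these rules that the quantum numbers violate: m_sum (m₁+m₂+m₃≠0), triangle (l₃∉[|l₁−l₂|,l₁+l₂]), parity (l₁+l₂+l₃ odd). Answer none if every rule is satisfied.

Σmᵢ = 0  ✓
l₃∈[|l₁−l₂|,l₁+l₂]=[2,4], have l₃=3  ✓
Σlᵢ = 7 ⇒ odd  ✗

parity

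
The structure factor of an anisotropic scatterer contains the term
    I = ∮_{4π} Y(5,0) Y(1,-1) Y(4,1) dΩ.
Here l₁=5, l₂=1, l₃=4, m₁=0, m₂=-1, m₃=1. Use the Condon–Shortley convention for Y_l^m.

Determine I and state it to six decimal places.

Rules hold: Σm=0, L=10 even, 4≤4≤6.
N = 11·3·9 = 297
Δ = 2!·8!·0!/11! = 1/495
Racah Σ t=1..1: t=1:−1/576 = -1/576
⇒ 3j(5 1 4; 0 0 0)² = 5/99, sgn -1
Racah Σ t=0..0: t=0:+1/1440 = 1/1440
⇒ 3j(5 1 4; 0 -1 1)² = 2/99, sgn -1
4πI² = N·(3j₀)²·(3jₘ)² = 10/33
I = +1·√(0.30303/4π) = 0.15528807

0.155288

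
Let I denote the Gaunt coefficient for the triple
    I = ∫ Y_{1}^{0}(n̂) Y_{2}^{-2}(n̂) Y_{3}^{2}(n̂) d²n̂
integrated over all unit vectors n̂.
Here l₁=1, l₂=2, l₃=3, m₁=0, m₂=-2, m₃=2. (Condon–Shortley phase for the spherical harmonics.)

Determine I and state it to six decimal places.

Checks pass: Σm=0; 6 even; l₃=3∈[1,3].
(2·1+1)(2·2+1)(2·3+1) = 105
Δ: 0! 2! 4! / 7! → 1/105
sum: t=0:+1/4 = 1/4
3j²(1 2 3; 0 0 0) = Δ·Π!·Σ² = 3/35  (sign -1)
sum: t=0:+1/24 = 1/24
3j²(1 2 3; 0 -2 2) = Δ·Π!·Σ² = 1/21  (sign -1)
combine: 4πI² = 105·3/35·1/21 = 3/7
take √, sign +1: I = 0.18467439

0.184674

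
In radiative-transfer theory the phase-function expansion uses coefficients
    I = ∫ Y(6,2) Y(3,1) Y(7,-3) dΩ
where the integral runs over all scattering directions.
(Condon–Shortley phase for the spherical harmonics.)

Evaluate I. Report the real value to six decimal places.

Rules hold: Σm=0, L=16 even, 3≤7≤9.
N = 13·7·15 = 1365
Δ = 2!·10!·4!/17! = 1/2042040
Racah Σ t=0..2: t=0:+1/207360 t=1:−1/57600 t=2:+1/207360 = -1/129600
⇒ 3j(6 3 7; 0 0 0)² = 168/12155, sgn +1
Racah Σ t=0..2: t=0:+1/829440 t=1:−1/181440 t=2:+1/645120 = -1/362880
⇒ 3j(6 3 7; 2 1 -3)² = 256/17017, sgn -1
4πI² = N·(3j₀)²·(3jₘ)² = 129024/454597
I = -1·√(0.283821/4π) = -0.15028548

-0.150285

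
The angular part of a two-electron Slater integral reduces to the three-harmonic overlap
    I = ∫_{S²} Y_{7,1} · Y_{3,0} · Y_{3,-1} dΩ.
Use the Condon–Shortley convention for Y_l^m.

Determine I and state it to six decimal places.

triangle: need 4≤l₃≤10, have 3; I=0

0.000000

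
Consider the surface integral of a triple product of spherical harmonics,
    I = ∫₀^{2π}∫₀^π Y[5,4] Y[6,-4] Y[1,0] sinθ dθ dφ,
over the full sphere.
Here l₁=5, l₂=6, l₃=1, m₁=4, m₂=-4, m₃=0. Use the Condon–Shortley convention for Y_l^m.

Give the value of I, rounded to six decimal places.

0.182727

m-sum 0 ✓  L=12 even ✓  1≤1≤11 ✓
Π(2lᵢ+1) = 11×13×3 = 429
triangle coeff Δ(5,6,1) = 1/858
Σ_t [5,5]: t=5:−1/14400 = -1/14400
(3j)²=6/143 [(5 6 1; 0 0 0)], sign=+1
Σ_t [1,1]: t=1:−1/362880 = -1/362880
(3j)²=10/429 [(5 6 1; 4 -4 0)], sign=+1
⇒ 4πI² = 60/143
I = (+1)√(60/143/(4π)) = 0.18272698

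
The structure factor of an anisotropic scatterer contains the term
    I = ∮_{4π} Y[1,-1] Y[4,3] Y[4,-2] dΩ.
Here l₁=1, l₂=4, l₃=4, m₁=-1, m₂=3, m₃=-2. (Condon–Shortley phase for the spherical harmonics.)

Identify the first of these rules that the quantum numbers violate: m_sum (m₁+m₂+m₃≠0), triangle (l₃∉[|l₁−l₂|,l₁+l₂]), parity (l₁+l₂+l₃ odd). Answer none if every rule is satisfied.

parity

Σmᵢ = 0  ✓
l₃∈[|l₁−l₂|,l₁+l₂]=[3,5], have l₃=4  ✓
Σlᵢ = 9 ⇒ odd  ✗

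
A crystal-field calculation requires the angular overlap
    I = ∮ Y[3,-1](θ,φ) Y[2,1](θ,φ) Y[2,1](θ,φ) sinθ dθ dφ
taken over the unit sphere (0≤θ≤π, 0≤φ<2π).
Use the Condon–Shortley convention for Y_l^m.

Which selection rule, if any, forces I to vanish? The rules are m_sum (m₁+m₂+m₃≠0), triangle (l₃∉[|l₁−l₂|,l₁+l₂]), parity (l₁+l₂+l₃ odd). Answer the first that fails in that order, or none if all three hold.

Σmᵢ = 1  ✗
l₃∈[|l₁−l₂|,l₁+l₂]=[1,5], have l₃=2
Σlᵢ = 7 ⇒ odd

m_sum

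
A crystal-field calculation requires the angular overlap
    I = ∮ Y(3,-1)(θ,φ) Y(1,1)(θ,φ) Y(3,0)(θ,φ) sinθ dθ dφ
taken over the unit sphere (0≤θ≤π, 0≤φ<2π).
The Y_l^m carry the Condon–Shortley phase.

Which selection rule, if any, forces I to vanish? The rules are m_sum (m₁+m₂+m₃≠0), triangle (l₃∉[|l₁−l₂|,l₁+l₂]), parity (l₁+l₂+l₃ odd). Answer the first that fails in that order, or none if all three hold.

parity

azimuthal sum: -1 + 1 + 0 = 0  ✓
2 ≤ 3 ≤ 4 (triangle on l)  ✓
L = 3 + 1 + 3 = 7 (odd)  ✗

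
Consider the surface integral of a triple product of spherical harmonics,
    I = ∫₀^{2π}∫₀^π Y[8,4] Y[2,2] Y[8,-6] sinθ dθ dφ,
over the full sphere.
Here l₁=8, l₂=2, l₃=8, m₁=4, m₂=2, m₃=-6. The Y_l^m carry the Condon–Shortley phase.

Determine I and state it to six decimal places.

-0.126680

m-sum 0 ✓  L=18 even ✓  6≤8≤10 ✓
Π(2lᵢ+1) = 17×5×17 = 1445
triangle coeff Δ(8,2,8) = 1/348840
Σ_t [0,2]: t=0:+1/116121600 t=1:−1/25401600 t=2:+1/116121600 = -1/45158400
(3j)²=24/1615 [(8 2 8; 0 0 0)], sign=-1
Σ_t [2,2]: t=2:+1/3832012800 = 1/3832012800
(3j)²=91/9690 [(8 2 8; 4 2 -6)], sign=+1
⇒ 4πI² = 364/1805
I = (-1)√(364/1805/(4π)) = -0.12667974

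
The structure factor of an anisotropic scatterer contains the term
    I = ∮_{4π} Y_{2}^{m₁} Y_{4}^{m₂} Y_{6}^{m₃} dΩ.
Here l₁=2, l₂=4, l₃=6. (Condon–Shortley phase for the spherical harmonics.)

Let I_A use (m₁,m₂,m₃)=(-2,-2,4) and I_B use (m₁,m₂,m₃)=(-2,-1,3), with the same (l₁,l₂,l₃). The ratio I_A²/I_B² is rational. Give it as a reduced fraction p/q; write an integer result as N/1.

5/3

Shared (l₁,l₂,l₃)=(2,4,6): N and (l;000)² cancel in I_A²/I_B².
A: Δ = 0!·4!·8!/13! = 1/6435; Racah Σ t=0..0: t=0:+1/34560 = 1/34560; ⇒ 3j(2 4 6; -2 -2 4)² = 14/429, sgn +1
B: Δ = 0!·4!·8!/13! = 1/6435; Racah Σ t=0..0: t=0:+1/17280 = 1/17280; ⇒ 3j(2 4 6; -2 -1 3)² = 14/715, sgn -1
I_A²/I_B² = (14/429)/(14/715) = 5/3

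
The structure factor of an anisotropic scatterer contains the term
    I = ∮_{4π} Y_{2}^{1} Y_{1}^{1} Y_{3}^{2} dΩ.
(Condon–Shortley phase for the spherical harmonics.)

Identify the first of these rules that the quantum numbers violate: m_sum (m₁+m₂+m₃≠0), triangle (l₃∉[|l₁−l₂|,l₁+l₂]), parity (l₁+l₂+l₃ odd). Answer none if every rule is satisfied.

Σmᵢ = 4  ✗
l₃∈[|l₁−l₂|,l₁+l₂]=[1,3], have l₃=3
Σlᵢ = 6 ⇒ even

m_sum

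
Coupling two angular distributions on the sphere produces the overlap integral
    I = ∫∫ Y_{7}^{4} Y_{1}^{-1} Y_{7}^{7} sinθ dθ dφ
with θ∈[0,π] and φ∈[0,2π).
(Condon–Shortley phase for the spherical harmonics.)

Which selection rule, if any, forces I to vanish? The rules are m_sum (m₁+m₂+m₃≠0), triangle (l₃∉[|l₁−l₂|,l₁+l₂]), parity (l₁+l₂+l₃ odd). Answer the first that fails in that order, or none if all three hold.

azimuthal sum: 4 − 1 + 7 = 10  ✗
6 ≤ 7 ≤ 8 (triangle on l)
L = 7 + 1 + 7 = 15 (odd)

m_sum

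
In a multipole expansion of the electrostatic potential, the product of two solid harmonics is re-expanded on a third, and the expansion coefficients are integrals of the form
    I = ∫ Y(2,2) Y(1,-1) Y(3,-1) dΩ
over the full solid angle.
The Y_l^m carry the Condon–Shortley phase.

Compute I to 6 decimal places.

-0.082589

m-sum 0 ✓  L=6 even ✓  1≤3≤3 ✓
Π(2lᵢ+1) = 5×3×7 = 105
triangle coeff Δ(2,1,3) = 1/105
Σ_t [0,0]: t=0:+1/4 = 1/4
(3j)²=3/35 [(2 1 3; 0 0 0)], sign=-1
Σ_t [0,0]: t=0:+1/48 = 1/48
(3j)²=1/105 [(2 1 3; 2 -1 -1)], sign=+1
⇒ 4πI² = 3/35
I = (-1)√(3/35/(4π)) = -0.08258890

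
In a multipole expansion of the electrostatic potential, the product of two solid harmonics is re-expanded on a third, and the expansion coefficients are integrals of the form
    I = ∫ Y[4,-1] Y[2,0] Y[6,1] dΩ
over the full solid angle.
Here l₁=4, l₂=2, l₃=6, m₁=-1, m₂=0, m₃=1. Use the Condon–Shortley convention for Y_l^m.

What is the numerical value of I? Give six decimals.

Rules hold: Σm=0, L=12 even, 2≤6≤6.
N = 9·5·13 = 585
Δ = 0!·8!·4!/13! = 1/6435
Racah Σ t=0..0: t=0:+1/2304 = 1/2304
⇒ 3j(4 2 6; 0 0 0)² = 5/143, sgn +1
Racah Σ t=0..0: t=0:+1/2880 = 1/2880
⇒ 3j(4 2 6; -1 0 1)² = 14/429, sgn -1
4πI² = N·(3j₀)²·(3jₘ)² = 1050/1573
I = -1·√(0.667514/4π) = -0.23047581

-0.230476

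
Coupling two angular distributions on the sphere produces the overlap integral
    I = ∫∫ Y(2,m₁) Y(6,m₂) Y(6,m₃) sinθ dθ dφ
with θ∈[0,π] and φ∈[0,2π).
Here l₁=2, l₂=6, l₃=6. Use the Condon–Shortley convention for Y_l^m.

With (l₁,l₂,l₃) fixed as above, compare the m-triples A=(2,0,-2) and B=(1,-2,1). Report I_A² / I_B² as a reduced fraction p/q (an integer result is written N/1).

l's match ⇒ only the (l;m) 3-j factors differ between A and B.
A: triangle coeff Δ(2,6,6) = 1/90090; Σ_t [0,0]: t=0:+1/69120 = 1/69120; (3j)²=4/143 [(2 6 6; 2 0 -2)], sign=+1
B: triangle coeff Δ(2,6,6) = 1/90090; Σ_t [0,1]: t=0:+1/34560 t=1:−1/60480 = 1/80640; (3j)²=6/1001 [(2 6 6; 1 -2 1)], sign=-1
I_A²/I_B² = (4/143)/(6/1001) = 14/3

14/3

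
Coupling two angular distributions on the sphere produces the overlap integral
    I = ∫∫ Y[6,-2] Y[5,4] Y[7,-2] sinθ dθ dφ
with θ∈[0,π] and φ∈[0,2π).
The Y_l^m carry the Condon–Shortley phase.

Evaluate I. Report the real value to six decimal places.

0.103719

Rules hold: Σm=0, L=18 even, 1≤7≤11.
N = 13·11·15 = 2145
Δ = 4!·8!·6!/19! = 1/174594420
Racah Σ t=0..4: t=0:+1/4147200 t=1:−1/207360 t=2:+1/82944 t=3:−1/207360 t=4:+1/4147200 = 1/345600
⇒ 3j(6 5 7; 0 0 0)² = 420/46189, sgn -1
Racah Σ t=3..4: t=3:−1/3110400 t=4:+1/1658880 = 7/24883200
⇒ 3j(6 5 7; -2 4 -2)² = 4802/692835, sgn -1
4πI² = N·(3j₀)²·(3jₘ)² = 2016840/14919047
I = +1·√(0.135186/4π) = 0.10371946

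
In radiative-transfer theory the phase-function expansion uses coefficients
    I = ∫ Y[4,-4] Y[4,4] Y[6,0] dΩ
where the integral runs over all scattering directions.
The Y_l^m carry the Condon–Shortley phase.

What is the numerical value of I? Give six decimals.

-0.028451

Rules hold: Σm=0, L=14 even, 0≤6≤8.
N = 9·9·13 = 1053
Δ = 2!·6!·6!/15! = 1/1261260
Racah Σ t=0..2: t=0:+1/4608 t=1:−1/1296 t=2:+1/4608 = -7/20736
⇒ 3j(4 4 6; 0 0 0)² = 20/1287, sgn -1
Racah Σ t=2..2: t=2:+1/1036800 = 1/1036800
⇒ 3j(4 4 6; -4 4 0)² = 4/6435, sgn +1
4πI² = N·(3j₀)²·(3jₘ)² = 16/1573
I = -1·√(0.0101716/4π) = -0.02845055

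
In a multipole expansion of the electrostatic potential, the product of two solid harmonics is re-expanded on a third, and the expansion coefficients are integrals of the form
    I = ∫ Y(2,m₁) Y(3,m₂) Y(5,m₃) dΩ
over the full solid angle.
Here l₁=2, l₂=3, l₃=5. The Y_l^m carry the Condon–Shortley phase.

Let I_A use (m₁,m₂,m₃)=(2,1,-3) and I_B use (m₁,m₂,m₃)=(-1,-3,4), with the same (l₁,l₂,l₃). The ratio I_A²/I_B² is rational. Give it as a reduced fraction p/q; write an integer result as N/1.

Shared (l₁,l₂,l₃)=(2,3,5): N and (l;000)² cancel in I_A²/I_B².
A: Δ = 0!·4!·6!/11! = 1/2310; Racah Σ t=0..0: t=0:+1/1152 = 1/1152; ⇒ 3j(2 3 5; 2 1 -3)² = 1/33, sgn +1
B: Δ = 0!·4!·6!/11! = 1/2310; Racah Σ t=0..0: t=0:+1/4320 = 1/4320; ⇒ 3j(2 3 5; -1 -3 4)² = 2/55, sgn -1
I_A²/I_B² = (1/33)/(2/55) = 5/6

5/6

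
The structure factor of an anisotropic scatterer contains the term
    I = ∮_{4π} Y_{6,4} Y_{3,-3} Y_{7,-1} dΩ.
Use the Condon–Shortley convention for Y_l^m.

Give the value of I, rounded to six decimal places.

0.086279

Rules hold: Σm=0, L=16 even, 3≤7≤9.
N = 13·7·15 = 1365
Δ = 2!·10!·4!/17! = 1/2042040
Racah Σ t=0..2: t=0:+1/207360 t=1:−1/57600 t=2:+1/207360 = -1/129600
⇒ 3j(6 3 7; 0 0 0)² = 168/12155, sgn +1
Racah Σ t=0..0: t=0:+1/3870720 = 1/3870720
⇒ 3j(6 3 7; 4 -3 -1)² = 675/136136, sgn +1
4πI² = N·(3j₀)²·(3jₘ)² = 42525/454597
I = +1·√(0.0935444/4π) = 0.08627877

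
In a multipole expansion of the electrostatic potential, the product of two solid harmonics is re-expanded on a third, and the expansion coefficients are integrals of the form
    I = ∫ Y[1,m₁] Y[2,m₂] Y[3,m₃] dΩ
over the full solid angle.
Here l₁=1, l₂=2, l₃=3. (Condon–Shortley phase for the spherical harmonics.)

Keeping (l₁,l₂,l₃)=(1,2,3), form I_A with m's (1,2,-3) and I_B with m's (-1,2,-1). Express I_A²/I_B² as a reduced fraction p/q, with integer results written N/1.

15/1

l's match ⇒ only the (l;m) 3-j factors differ between A and B.
A: triangle coeff Δ(1,2,3) = 1/105; Σ_t [0,0]: t=0:+1/48 = 1/48; (3j)²=1/7 [(1 2 3; 1 2 -3)], sign=+1
B: triangle coeff Δ(1,2,3) = 1/105; Σ_t [0,0]: t=0:+1/48 = 1/48; (3j)²=1/105 [(1 2 3; -1 2 -1)], sign=+1
I_A²/I_B² = (1/7)/(1/105) = 15/1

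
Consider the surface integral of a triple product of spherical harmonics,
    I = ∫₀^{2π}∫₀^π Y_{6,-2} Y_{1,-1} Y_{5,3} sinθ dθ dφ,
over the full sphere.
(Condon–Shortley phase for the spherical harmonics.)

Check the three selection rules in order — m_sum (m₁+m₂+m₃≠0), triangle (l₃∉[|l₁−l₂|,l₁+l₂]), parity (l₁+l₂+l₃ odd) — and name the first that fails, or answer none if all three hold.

azimuthal sum: -2 − 1 + 3 = 0  ✓
5 ≤ 5 ≤ 7 (triangle on l)  ✓
L = 6 + 1 + 5 = 12 (even)  ✓

none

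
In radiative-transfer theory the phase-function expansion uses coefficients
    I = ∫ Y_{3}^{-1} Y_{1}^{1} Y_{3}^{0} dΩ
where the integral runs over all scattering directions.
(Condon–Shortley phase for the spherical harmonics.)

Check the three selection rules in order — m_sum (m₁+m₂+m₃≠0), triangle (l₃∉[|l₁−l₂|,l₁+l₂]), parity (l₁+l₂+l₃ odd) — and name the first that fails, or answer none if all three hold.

azimuthal sum: -1 + 1 + 0 = 0  ✓
2 ≤ 3 ≤ 4 (triangle on l)  ✓
L = 3 + 1 + 3 = 7 (odd)  ✗

parity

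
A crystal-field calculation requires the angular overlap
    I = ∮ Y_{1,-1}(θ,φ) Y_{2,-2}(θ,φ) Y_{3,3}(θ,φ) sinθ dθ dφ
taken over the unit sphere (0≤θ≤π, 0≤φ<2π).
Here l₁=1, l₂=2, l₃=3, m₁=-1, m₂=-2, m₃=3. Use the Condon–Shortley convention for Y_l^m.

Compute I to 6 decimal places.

-0.319865

m-sum 0 ✓  L=6 even ✓  1≤3≤3 ✓
Π(2lᵢ+1) = 3×5×7 = 105
triangle coeff Δ(1,2,3) = 1/105
Σ_t [0,0]: t=0:+1/4 = 1/4
(3j)²=3/35 [(1 2 3; 0 0 0)], sign=-1
Σ_t [0,0]: t=0:+1/48 = 1/48
(3j)²=1/7 [(1 2 3; -1 -2 3)], sign=+1
⇒ 4πI² = 9/7
I = (-1)√(9/7/(4π)) = -0.31986543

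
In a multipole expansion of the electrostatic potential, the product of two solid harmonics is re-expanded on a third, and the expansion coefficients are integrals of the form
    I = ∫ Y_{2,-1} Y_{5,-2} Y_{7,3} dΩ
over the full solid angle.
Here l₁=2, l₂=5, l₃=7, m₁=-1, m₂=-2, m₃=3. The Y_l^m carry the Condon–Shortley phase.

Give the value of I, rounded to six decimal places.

-0.248277

Rules hold: Σm=0, L=14 even, 3≤7≤7.
N = 5·11·15 = 825
Δ = 0!·4!·10!/15! = 1/15015
Racah Σ t=0..0: t=0:+1/57600 = 1/57600
⇒ 3j(2 5 7; 0 0 0)² = 21/715, sgn -1
Racah Σ t=0..0: t=0:+1/181440 = 1/181440
⇒ 3j(2 5 7; -1 -2 3)² = 32/1001, sgn +1
4πI² = N·(3j₀)²·(3jₘ)² = 1440/1859
I = -1·√(0.77461/4π) = -0.24827707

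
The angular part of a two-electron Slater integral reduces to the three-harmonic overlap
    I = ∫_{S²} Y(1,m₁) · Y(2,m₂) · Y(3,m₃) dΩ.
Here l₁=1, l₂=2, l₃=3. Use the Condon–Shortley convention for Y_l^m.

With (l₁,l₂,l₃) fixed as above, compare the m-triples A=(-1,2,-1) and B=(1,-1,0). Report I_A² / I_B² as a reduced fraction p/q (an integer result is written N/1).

Same 1,2,3: normalisation and zero-m 3j drop out of the ratio.
A: Δ: 0! 2! 4! / 7! → 1/105; sum: t=0:+1/48 = 1/48; 3j²(1 2 3; -1 2 -1) = Δ·Π!·Σ² = 1/105  (sign +1)
B: Δ: 0! 2! 4! / 7! → 1/105; sum: t=0:+1/12 = 1/12; 3j²(1 2 3; 1 -1 0) = Δ·Π!·Σ² = 1/35  (sign -1)
I_A²/I_B² = (1/105)/(1/35) = 1/3

1/3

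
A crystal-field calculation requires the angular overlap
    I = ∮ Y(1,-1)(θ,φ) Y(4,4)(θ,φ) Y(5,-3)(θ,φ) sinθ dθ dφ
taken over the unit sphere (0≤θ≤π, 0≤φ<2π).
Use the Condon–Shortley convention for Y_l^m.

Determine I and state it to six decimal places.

m-sum 0 ✓  L=10 even ✓  3≤5≤5 ✓
Π(2lᵢ+1) = 3×9×11 = 297
triangle coeff Δ(1,4,5) = 1/495
Σ_t [0,0]: t=0:+1/576 = 1/576
(3j)²=5/99 [(1 4 5; 0 0 0)], sign=-1
Σ_t [0,0]: t=0:+1/80640 = 1/80640
(3j)²=1/495 [(1 4 5; -1 4 -3)], sign=+1
⇒ 4πI² = 1/33
I = (-1)√(1/33/(4π)) = -0.04910640

-0.049106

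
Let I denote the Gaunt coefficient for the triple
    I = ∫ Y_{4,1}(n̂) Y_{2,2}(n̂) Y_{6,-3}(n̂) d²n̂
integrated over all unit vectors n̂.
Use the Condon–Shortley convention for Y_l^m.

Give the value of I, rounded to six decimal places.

-0.178526

m-sum 0 ✓  L=12 even ✓  2≤6≤6 ✓
Π(2lᵢ+1) = 9×5×13 = 585
triangle coeff Δ(4,2,6) = 1/6435
Σ_t [0,0]: t=0:+1/2304 = 1/2304
(3j)²=5/143 [(4 2 6; 0 0 0)], sign=+1
Σ_t [0,0]: t=0:+1/17280 = 1/17280
(3j)²=14/715 [(4 2 6; 1 2 -3)], sign=-1
⇒ 4πI² = 630/1573
I = (-1)√(630/1573/(4π)) = -0.17852580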